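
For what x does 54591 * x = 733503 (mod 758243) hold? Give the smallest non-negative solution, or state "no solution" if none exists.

First find gcd(54591, 758243):
758243 = 13*54591 + 48560
54591 = 1*48560 + 6031
48560 = 8*6031 + 312
6031 = 19*312 + 103
312 = 3*103 + 3
103 = 34*3 + 1
3 = 3*1 + 0
gcd = 1, so a unique solution mod 758243 exists.
Back-substitute for the Bézout coefficients:
1 = 103 − 34·3
1 = −34·312 + 103·103
1 = 103·6031 − 1991·312
1 = −1991·48560 + 16031·6031
1 = 16031·54591 − 18022·48560
1 = −18022·758243 + 250317·54591
So 54591·(250317) ≡ 1 (mod 758243), giving 54591⁻¹ ≡ 250317.
x ≡ 54591⁻¹·733503 ≡ 250317·733503 ≡ 486244 (mod 758243).

486244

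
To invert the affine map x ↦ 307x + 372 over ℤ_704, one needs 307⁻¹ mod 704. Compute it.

Apply the Euclidean algorithm to 704 and 307:
704 = 2·307 + 90
307 = 3·90 + 37
90 = 2·37 + 16
37 = 2·16 + 5
16 = 3·5 + 1
5 = 5·1 + 0
The gcd is 1. Working backward:
1 = 16 − 3·5
1 = −3·37 + 7·16
1 = 7·90 − 17·37
1 = −17·307 + 58·90
1 = 58·704 − 133·307
Hence 307⁻¹ ≡ -133 ≡ 571 (mod 704).

571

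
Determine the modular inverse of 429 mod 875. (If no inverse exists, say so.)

669

Apply the Euclidean algorithm to 875 and 429:
875 = 2×429 + 17
429 = 25×17 + 4
17 = 4×4 + 1
4 = 4×1 + 0
gcd = 1, so the inverse exists. Back-substitute:
1 = 17 − 4·4
1 = −4·429 + 101·17
1 = 101·875 − 206·429
Thus 429·(-206) ≡ 1 (mod 875); reducing, -206 mod 875 = 669.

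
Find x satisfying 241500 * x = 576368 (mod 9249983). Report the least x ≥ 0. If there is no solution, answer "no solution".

1221996

First find gcd(241500, 9249983):
9249983 = 38·241500 + 72983
241500 = 3·72983 + 22551
72983 = 3·22551 + 5330
22551 = 4·5330 + 1231
5330 = 4·1231 + 406
1231 = 3·406 + 13
406 = 31·13 + 3
13 = 4·3 + 1
3 = 3·1 + 0
gcd = 1, so a unique solution mod 9249983 exists.
Back-substitute for the Bézout coefficients:
1 = 13 − 4·3
1 = −4·406 + 125·13
1 = 125·1231 − 379·406
1 = −379·5330 + 1641·1231
1 = 1641·22551 − 6943·5330
1 = −6943·72983 + 22470·22551
1 = 22470·241500 − 74353·72983
1 = −74353·9249983 + 2847884·241500
So 241500·(2847884) ≡ 1 (mod 9249983), giving 241500⁻¹ ≡ 2847884.
x ≡ 241500⁻¹·576368 ≡ 2847884·576368 ≡ 1221996 (mod 9249983).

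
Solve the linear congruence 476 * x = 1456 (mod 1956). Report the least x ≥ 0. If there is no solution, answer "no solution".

First find gcd(476, 1956):
1956 = 4·476 + 52
476 = 9·52 + 8
52 = 6·8 + 4
8 = 2·4 + 0
gcd = 4 and 4 | 1456, so solutions exist. Divide through by 4: 119x ≡ 364 (mod 489).
Now find 119⁻¹ mod 489:
489 = 4*119 + 13
119 = 9*13 + 2
13 = 6*2 + 1
2 = 2*1 + 0
Back-substitute:
1 = 13 − 6·2
1 = −6·119 + 55·13
1 = 55·489 − 226·119
So 119·(-226) ≡ 1 (mod 489), i.e. 119⁻¹ ≡ 263.
Then x ≡ 263·364 ≡ 377 (mod 489); the smallest non-negative solution is x = 377.

377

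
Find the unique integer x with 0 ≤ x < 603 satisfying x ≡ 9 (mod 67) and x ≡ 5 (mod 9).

Write x = 9 + 67·k. Then 67·k ≡ 5 − 9 ≡ 5 (mod 9).
Need 67⁻¹ mod 9. Extended Euclid on (9, 4):
9 = 2·4 + 1
4 = 4·1 + 0
Back-substitute:
1 = 9 − 2·4
67⁻¹ ≡ 7 (mod 9), so k ≡ 7·5 ≡ 8 (mod 9).
x = 9 + 67·8 = 545.

545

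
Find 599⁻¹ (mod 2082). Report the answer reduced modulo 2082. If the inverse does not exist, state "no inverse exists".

431

gcd(2082, 599) by repeated division:
2082 = 3×599 + 285
599 = 2×285 + 29
285 = 9×29 + 24
29 = 1×24 + 5
24 = 4×5 + 4
5 = 1×4 + 1
4 = 4×1 + 0
gcd = 1, so the inverse exists. Back-substitute:
1 = 5 − 4
1 = −24 + 5·5
1 = 5·29 − 6·24
1 = −6·285 + 59·29
1 = 59·599 − 124·285
1 = −124·2082 + 431·599
So 599·431 ≡ 1 (mod 2082).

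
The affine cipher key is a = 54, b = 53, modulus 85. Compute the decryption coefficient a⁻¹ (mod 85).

gcd(85, 54) by repeated division:
85 = 1*54 + 31
54 = 1*31 + 23
31 = 1*23 + 8
23 = 2*8 + 7
8 = 1*7 + 1
7 = 7*1 + 0
Since gcd(54, 85) = 1, back-substitute to write 1 as a combination:
1 = 8 − 7
1 = −23 + 3·8
1 = 3·31 − 4·23
1 = −4·54 + 7·31
1 = 7·85 − 11·54
Thus 54·(-11) ≡ 1 (mod 85); reducing, -11 mod 85 = 74.

74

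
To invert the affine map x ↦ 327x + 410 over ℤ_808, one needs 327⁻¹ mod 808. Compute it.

Run Euclid on (808, 327):
808 = 2*327 + 154
327 = 2*154 + 19
154 = 8*19 + 2
19 = 9*2 + 1
2 = 2*1 + 0
Since gcd(327, 808) = 1, back-substitute to write 1 as a combination:
1 = 19 − 9·2
1 = −9·154 + 73·19
1 = 73·327 − 155·154
1 = −155·808 + 383·327
So 327·383 ≡ 1 (mod 808).

383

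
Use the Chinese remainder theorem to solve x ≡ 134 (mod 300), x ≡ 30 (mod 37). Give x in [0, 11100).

3434

Write x = 134 + 300·k. Then 300·k ≡ 30 − 134 ≡ 7 (mod 37).
Need 300⁻¹ mod 37. Extended Euclid on (37, 4):
37 = 9×4 + 1
4 = 4×1 + 0
Back-substitute:
1 = 37 − 9·4
300⁻¹ ≡ 28 (mod 37), so k ≡ 28·7 ≡ 11 (mod 37).
x = 134 + 300·11 = 3434.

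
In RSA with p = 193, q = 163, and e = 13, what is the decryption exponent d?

19141

φ(n) = (p−1)(q−1) = 192·162 = 31104.
Need d with 13·d ≡ 1 (mod 31104). Apply the extended Euclidean algorithm:
31104 = 2392*13 + 8
13 = 1*8 + 5
8 = 1*5 + 3
5 = 1*3 + 2
3 = 1*2 + 1
2 = 2*1 + 0
Back-substitute:
1 = 3 − 2
1 = −5 + 2·3
1 = 2·8 − 3·5
1 = −3·13 + 5·8
1 = 5·31104 − 11963·13
So 13·(-11963) ≡ 1 (mod 31104), hence d ≡ -11963 ≡ 19141 (mod 31104).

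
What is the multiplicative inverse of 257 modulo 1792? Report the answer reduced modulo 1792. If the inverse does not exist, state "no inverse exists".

Run Euclid on (1792, 257):
1792 = 6×257 + 250
257 = 1×250 + 7
250 = 35×7 + 5
7 = 1×5 + 2
5 = 2×2 + 1
2 = 2×1 + 0
gcd = 1, so the inverse exists. Back-substitute:
1 = 5 − 2·2
1 = −2·7 + 3·5
1 = 3·250 − 107·7
1 = −107·257 + 110·250
1 = 110·1792 − 767·257
So 257·(-767) ≡ 1 (mod 1792), and -767 ≡ 1025 (mod 1792).

1025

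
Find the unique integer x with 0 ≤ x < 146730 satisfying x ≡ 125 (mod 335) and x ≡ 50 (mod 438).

Write x = 125 + 335·k. Then 335·k ≡ 50 − 125 ≡ 363 (mod 438).
Need 335⁻¹ mod 438. Extended Euclid on (438, 335):
438 = 1*335 + 103
335 = 3*103 + 26
103 = 3*26 + 25
26 = 1*25 + 1
25 = 25*1 + 0
Back-substitute:
1 = 26 − 25
1 = −103 + 4·26
1 = 4·335 − 13·103
1 = −13·438 + 17·335
335⁻¹ ≡ 17 (mod 438), so k ≡ 17·363 ≡ 39 (mod 438).
x = 125 + 335·39 = 13190.

13190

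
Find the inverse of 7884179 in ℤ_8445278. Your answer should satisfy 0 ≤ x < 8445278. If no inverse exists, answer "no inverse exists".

Apply the Euclidean algorithm to 8445278 and 7884179:
8445278 = 1×7884179 + 561099
7884179 = 14×561099 + 28793
561099 = 19×28793 + 14032
28793 = 2×14032 + 729
14032 = 19×729 + 181
729 = 4×181 + 5
181 = 36×5 + 1
5 = 5×1 + 0
The gcd is 1. Working backward:
1 = 181 − 36·5
1 = −36·729 + 145·181
1 = 145·14032 − 2791·729
1 = −2791·28793 + 5727·14032
1 = 5727·561099 − 111604·28793
1 = −111604·7884179 + 1568183·561099
1 = 1568183·8445278 − 1679787·7884179
Thus 7884179·(-1679787) ≡ 1 (mod 8445278); reducing, -1679787 mod 8445278 = 6765491.

6765491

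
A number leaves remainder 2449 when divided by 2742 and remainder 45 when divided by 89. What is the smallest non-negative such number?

60031

Write x = 2449 + 2742·k. Then 2742·k ≡ 45 − 2449 ≡ 88 (mod 89).
Need 2742⁻¹ mod 89. Extended Euclid on (89, 72):
89 = 1·72 + 17
72 = 4·17 + 4
17 = 4·4 + 1
4 = 4·1 + 0
Back-substitute:
1 = 17 − 4·4
1 = −4·72 + 17·17
1 = 17·89 − 21·72
2742⁻¹ ≡ 68 (mod 89), so k ≡ 68·88 ≡ 21 (mod 89).
x = 2449 + 2742·21 = 60031.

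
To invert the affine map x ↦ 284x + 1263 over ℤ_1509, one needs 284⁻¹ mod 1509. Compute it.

356

Run Euclid on (1509, 284):
1509 = 5*284 + 89
284 = 3*89 + 17
89 = 5*17 + 4
17 = 4*4 + 1
4 = 4*1 + 0
The gcd is 1. Working backward:
1 = 17 − 4·4
1 = −4·89 + 21·17
1 = 21·284 − 67·89
1 = −67·1509 + 356·284
So 284·356 ≡ 1 (mod 1509).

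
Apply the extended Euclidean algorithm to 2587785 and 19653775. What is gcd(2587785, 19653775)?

Euclidean algorithm:
19653775 = 7×2587785 + 1539280
2587785 = 1×1539280 + 1048505
1539280 = 1×1048505 + 490775
1048505 = 2×490775 + 66955
490775 = 7×66955 + 22090
66955 = 3×22090 + 685
22090 = 32×685 + 170
685 = 4×170 + 5
170 = 34×5 + 0
gcd(2587785, 19653775) = 5.
Express as a combination:
5 = 685 − 4·170
5 = −4·22090 + 129·685
5 = 129·66955 − 391·22090
5 = −391·490775 + 2866·66955
5 = 2866·1048505 − 6123·490775
5 = −6123·1539280 + 8989·1048505
5 = 8989·2587785 − 15112·1539280
5 = −15112·19653775 + 114773·2587785
So 5 = (-15112)·19653775 + (114773)·2587785.

5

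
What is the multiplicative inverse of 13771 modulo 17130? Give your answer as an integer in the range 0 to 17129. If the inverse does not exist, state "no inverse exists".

9511

Apply the Euclidean algorithm to 17130 and 13771:
17130 = 1·13771 + 3359
13771 = 4·3359 + 335
3359 = 10·335 + 9
335 = 37·9 + 2
9 = 4·2 + 1
2 = 2·1 + 0
gcd = 1, so the inverse exists. Back-substitute:
1 = 9 − 4·2
1 = −4·335 + 149·9
1 = 149·3359 − 1494·335
1 = −1494·13771 + 6125·3359
1 = 6125·17130 − 7619·13771
Hence 13771⁻¹ ≡ -7619 ≡ 9511 (mod 17130).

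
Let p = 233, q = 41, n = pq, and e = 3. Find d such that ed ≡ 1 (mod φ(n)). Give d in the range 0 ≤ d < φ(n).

φ(n) = (p−1)(q−1) = 232·40 = 9280.
Need d with 3·d ≡ 1 (mod 9280). Apply the extended Euclidean algorithm:
9280 = 3093×3 + 1
3 = 3×1 + 0
Back-substitute:
1 = 9280 − 3093·3
So 3·(-3093) ≡ 1 (mod 9280), hence d ≡ -3093 ≡ 6187 (mod 9280).

6187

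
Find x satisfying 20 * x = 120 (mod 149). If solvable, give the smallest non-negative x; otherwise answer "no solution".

6

First find gcd(20, 149):
149 = 7*20 + 9
20 = 2*9 + 2
9 = 4*2 + 1
2 = 2*1 + 0
gcd = 1, so a unique solution mod 149 exists.
Back-substitute for the Bézout coefficients:
1 = 9 − 4·2
1 = −4·20 + 9·9
1 = 9·149 − 67·20
So 20·(-67) ≡ 1 (mod 149), giving 20⁻¹ ≡ 82.
x ≡ 20⁻¹·120 ≡ 82·120 ≡ 6 (mod 149).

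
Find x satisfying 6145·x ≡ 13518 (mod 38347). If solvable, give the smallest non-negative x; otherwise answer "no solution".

6280

First find gcd(6145, 38347):
38347 = 6*6145 + 1477
6145 = 4*1477 + 237
1477 = 6*237 + 55
237 = 4*55 + 17
55 = 3*17 + 4
17 = 4*4 + 1
4 = 4*1 + 0
gcd = 1, so a unique solution mod 38347 exists.
Back-substitute for the Bézout coefficients:
1 = 17 − 4·4
1 = −4·55 + 13·17
1 = 13·237 − 56·55
1 = −56·1477 + 349·237
1 = 349·6145 − 1452·1477
1 = −1452·38347 + 9061·6145
So 6145·(9061) ≡ 1 (mod 38347), giving 6145⁻¹ ≡ 9061.
x ≡ 6145⁻¹·13518 ≡ 9061·13518 ≡ 6280 (mod 38347).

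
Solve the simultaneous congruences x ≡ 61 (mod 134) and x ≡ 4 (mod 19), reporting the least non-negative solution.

Write x = 61 + 134·k. Then 134·k ≡ 4 − 61 ≡ 0 (mod 19).
Need 134⁻¹ mod 19. Extended Euclid on (19, 1):
19 = 19×1 + 0
134⁻¹ ≡ 1 (mod 19), so k ≡ 1·0 ≡ 0 (mod 19).
x = 61 + 134·0 = 61.

61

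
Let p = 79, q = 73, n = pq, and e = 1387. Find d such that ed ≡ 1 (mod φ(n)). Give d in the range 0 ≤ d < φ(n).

φ(n) = (p−1)(q−1) = 78·72 = 5616.
Need d with 1387·d ≡ 1 (mod 5616). Apply the extended Euclidean algorithm:
5616 = 4·1387 + 68
1387 = 20·68 + 27
68 = 2·27 + 14
27 = 1·14 + 13
14 = 1·13 + 1
13 = 13·1 + 0
Back-substitute:
1 = 14 − 13
1 = −27 + 2·14
1 = 2·68 − 5·27
1 = −5·1387 + 102·68
1 = 102·5616 − 413·1387
So 1387·(-413) ≡ 1 (mod 5616), hence d ≡ -413 ≡ 5203 (mod 5616).

5203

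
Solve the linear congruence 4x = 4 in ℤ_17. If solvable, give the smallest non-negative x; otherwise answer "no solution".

1

First find gcd(4, 17):
17 = 4×4 + 1
4 = 4×1 + 0
gcd = 1, so a unique solution mod 17 exists.
Back-substitute for the Bézout coefficients:
1 = 17 − 4·4
So 4·(-4) ≡ 1 (mod 17), giving 4⁻¹ ≡ 13.
x ≡ 4⁻¹·4 ≡ 13·4 ≡ 1 (mod 17).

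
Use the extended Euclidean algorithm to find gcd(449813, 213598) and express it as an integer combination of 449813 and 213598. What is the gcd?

Euclidean algorithm:
449813 = 2*213598 + 22617
213598 = 9*22617 + 10045
22617 = 2*10045 + 2527
10045 = 3*2527 + 2464
2527 = 1*2464 + 63
2464 = 39*63 + 7
63 = 9*7 + 0
gcd(449813, 213598) = 7.
Back-substituting:
7 = 2464 − 39·63
7 = −39·2527 + 40·2464
7 = 40·10045 − 159·2527
7 = −159·22617 + 358·10045
7 = 358·213598 − 3381·22617
7 = −3381·449813 + 7120·213598
So 7 = (-3381)·449813 + (7120)·213598.

7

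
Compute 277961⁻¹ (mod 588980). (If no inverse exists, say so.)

gcd(588980, 277961) by repeated division:
588980 = 2*277961 + 33058
277961 = 8*33058 + 13497
33058 = 2*13497 + 6064
13497 = 2*6064 + 1369
6064 = 4*1369 + 588
1369 = 2*588 + 193
588 = 3*193 + 9
193 = 21*9 + 4
9 = 2*4 + 1
4 = 4*1 + 0
gcd = 1, so the inverse exists. Back-substitute:
1 = 9 − 2·4
1 = −2·193 + 43·9
1 = 43·588 − 131·193
1 = −131·1369 + 305·588
1 = 305·6064 − 1351·1369
1 = −1351·13497 + 3007·6064
1 = 3007·33058 − 7365·13497
1 = −7365·277961 + 61927·33058
1 = 61927·588980 − 131219·277961
So 277961·(-131219) ≡ 1 (mod 588980), and -131219 ≡ 457761 (mod 588980).

457761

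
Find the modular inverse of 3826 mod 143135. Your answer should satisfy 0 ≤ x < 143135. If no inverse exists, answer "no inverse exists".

Run Euclid on (143135, 3826):
143135 = 37*3826 + 1573
3826 = 2*1573 + 680
1573 = 2*680 + 213
680 = 3*213 + 41
213 = 5*41 + 8
41 = 5*8 + 1
8 = 8*1 + 0
Since gcd(3826, 143135) = 1, back-substitute to write 1 as a combination:
1 = 41 − 5·8
1 = −5·213 + 26·41
1 = 26·680 − 83·213
1 = −83·1573 + 192·680
1 = 192·3826 − 467·1573
1 = −467·143135 + 17471·3826
So 3826·17471 ≡ 1 (mod 143135).

17471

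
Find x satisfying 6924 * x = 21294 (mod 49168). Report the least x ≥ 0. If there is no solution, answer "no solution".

gcd(6924, 49168):
49168 = 7×6924 + 700
6924 = 9×700 + 624
700 = 1×624 + 76
624 = 8×76 + 16
76 = 4×16 + 12
16 = 1×12 + 4
12 = 3×4 + 0
gcd = 4, but 4 ∤ 21294, so the congruence has no solution.

no solution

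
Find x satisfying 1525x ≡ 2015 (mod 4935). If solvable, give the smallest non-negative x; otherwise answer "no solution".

First find gcd(1525, 4935):
4935 = 3×1525 + 360
1525 = 4×360 + 85
360 = 4×85 + 20
85 = 4×20 + 5
20 = 4×5 + 0
gcd = 5 and 5 | 2015, so solutions exist. Divide through by 5: 305x ≡ 403 (mod 987).
Now find 305⁻¹ mod 987:
987 = 3×305 + 72
305 = 4×72 + 17
72 = 4×17 + 4
17 = 4×4 + 1
4 = 4×1 + 0
Back-substitute:
1 = 17 − 4·4
1 = −4·72 + 17·17
1 = 17·305 − 72·72
1 = −72·987 + 233·305
So 305⁻¹ ≡ 233 (mod 987).
Then x ≡ 233·403 ≡ 134 (mod 987); the smallest non-negative solution is x = 134.

134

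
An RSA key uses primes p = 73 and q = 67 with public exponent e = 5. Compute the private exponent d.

φ(n) = (p−1)(q−1) = 72·66 = 4752.
Need d with 5·d ≡ 1 (mod 4752). Apply the extended Euclidean algorithm:
4752 = 950·5 + 2
5 = 2·2 + 1
2 = 2·1 + 0
Back-substitute:
1 = 5 − 2·2
1 = −2·4752 + 1901·5
So 5·1901 ≡ 1 (mod 4752), hence d = 1901.

1901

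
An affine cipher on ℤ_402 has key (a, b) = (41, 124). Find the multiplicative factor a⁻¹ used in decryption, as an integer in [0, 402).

353

gcd(402, 41) by repeated division:
402 = 9×41 + 33
41 = 1×33 + 8
33 = 4×8 + 1
8 = 8×1 + 0
gcd = 1, so the inverse exists. Back-substitute:
1 = 33 − 4·8
1 = −4·41 + 5·33
1 = 5·402 − 49·41
Hence 41⁻¹ ≡ -49 ≡ 353 (mod 402).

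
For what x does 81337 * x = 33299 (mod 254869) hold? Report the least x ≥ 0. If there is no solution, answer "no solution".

128552

First find gcd(81337, 254869):
254869 = 3·81337 + 10858
81337 = 7·10858 + 5331
10858 = 2·5331 + 196
5331 = 27·196 + 39
196 = 5·39 + 1
39 = 39·1 + 0
gcd = 1, so a unique solution mod 254869 exists.
Back-substitute for the Bézout coefficients:
1 = 196 − 5·39
1 = −5·5331 + 136·196
1 = 136·10858 − 277·5331
1 = −277·81337 + 2075·10858
1 = 2075·254869 − 6502·81337
So 81337·(-6502) ≡ 1 (mod 254869), giving 81337⁻¹ ≡ 248367.
x ≡ 81337⁻¹·33299 ≡ 248367·33299 ≡ 128552 (mod 254869).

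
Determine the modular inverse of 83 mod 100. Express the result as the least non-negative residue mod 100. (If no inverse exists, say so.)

Extended Euclidean algorithm:
100 = 1*83 + 17
83 = 4*17 + 15
17 = 1*15 + 2
15 = 7*2 + 1
2 = 2*1 + 0
Since gcd(83, 100) = 1, back-substitute to write 1 as a combination:
1 = 15 − 7·2
1 = −7·17 + 8·15
1 = 8·83 − 39·17
1 = −39·100 + 47·83
So 83·47 ≡ 1 (mod 100).

47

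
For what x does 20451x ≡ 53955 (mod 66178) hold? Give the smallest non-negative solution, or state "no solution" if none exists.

28495

First find gcd(20451, 66178):
66178 = 3·20451 + 4825
20451 = 4·4825 + 1151
4825 = 4·1151 + 221
1151 = 5·221 + 46
221 = 4·46 + 37
46 = 1·37 + 9
37 = 4·9 + 1
9 = 9·1 + 0
gcd = 1, so a unique solution mod 66178 exists.
Back-substitute for the Bézout coefficients:
1 = 37 − 4·9
1 = −4·46 + 5·37
1 = 5·221 − 24·46
1 = −24·1151 + 125·221
1 = 125·4825 − 524·1151
1 = −524·20451 + 2221·4825
1 = 2221·66178 − 7187·20451
So 20451·(-7187) ≡ 1 (mod 66178), giving 20451⁻¹ ≡ 58991.
x ≡ 20451⁻¹·53955 ≡ 58991·53955 ≡ 28495 (mod 66178).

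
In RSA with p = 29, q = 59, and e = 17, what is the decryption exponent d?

φ(n) = (p−1)(q−1) = 28·58 = 1624.
Need d with 17·d ≡ 1 (mod 1624). Apply the extended Euclidean algorithm:
1624 = 95·17 + 9
17 = 1·9 + 8
9 = 1·8 + 1
8 = 8·1 + 0
Back-substitute:
1 = 9 − 8
1 = −17 + 2·9
1 = 2·1624 − 191·17
So 17·(-191) ≡ 1 (mod 1624), hence d ≡ -191 ≡ 1433 (mod 1624).

1433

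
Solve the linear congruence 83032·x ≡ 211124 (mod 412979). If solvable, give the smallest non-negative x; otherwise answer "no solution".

First find gcd(83032, 412979):
412979 = 4·83032 + 80851
83032 = 1·80851 + 2181
80851 = 37·2181 + 154
2181 = 14·154 + 25
154 = 6·25 + 4
25 = 6·4 + 1
4 = 4·1 + 0
gcd = 1, so a unique solution mod 412979 exists.
Back-substitute for the Bézout coefficients:
1 = 25 − 6·4
1 = −6·154 + 37·25
1 = 37·2181 − 524·154
1 = −524·80851 + 19425·2181
1 = 19425·83032 − 19949·80851
1 = −19949·412979 + 99221·83032
So 83032·(99221) ≡ 1 (mod 412979), giving 83032⁻¹ ≡ 99221.
x ≡ 83032⁻¹·211124 ≡ 99221·211124 ≡ 400587 (mod 412979).

400587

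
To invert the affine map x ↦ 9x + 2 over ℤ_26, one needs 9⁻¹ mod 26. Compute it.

3

Apply the Euclidean algorithm to 26 and 9:
26 = 2*9 + 8
9 = 1*8 + 1
8 = 8*1 + 0
gcd = 1, so the inverse exists. Back-substitute:
1 = 9 − 8
1 = −26 + 3·9
So 9·3 ≡ 1 (mod 26).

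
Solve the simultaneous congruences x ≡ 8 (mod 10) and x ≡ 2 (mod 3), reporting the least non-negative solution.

Write x = 8 + 10·k. Then 10·k ≡ 2 − 8 ≡ 0 (mod 3).
Need 10⁻¹ mod 3. Extended Euclid on (3, 1):
3 = 3·1 + 0
10⁻¹ ≡ 1 (mod 3), so k ≡ 1·0 ≡ 0 (mod 3).
x = 8 + 10·0 = 8.

8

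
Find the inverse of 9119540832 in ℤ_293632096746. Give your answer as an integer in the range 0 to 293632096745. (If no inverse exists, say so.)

no inverse exists

Compute gcd(9119540832, 293632096746):
293632096746 = 32·9119540832 + 1806790122
9119540832 = 5·1806790122 + 85590222
1806790122 = 21·85590222 + 9395460
85590222 = 9·9395460 + 1031082
9395460 = 9·1031082 + 115722
1031082 = 8·115722 + 105306
115722 = 1·105306 + 10416
105306 = 10·10416 + 1146
10416 = 9·1146 + 102
1146 = 11·102 + 24
102 = 4·24 + 6
24 = 4·6 + 0
The gcd is 6, not 1, hence no inverse exists.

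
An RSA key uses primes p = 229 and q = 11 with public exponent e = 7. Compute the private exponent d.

1303

φ(n) = (p−1)(q−1) = 228·10 = 2280.
Need d with 7·d ≡ 1 (mod 2280). Apply the extended Euclidean algorithm:
2280 = 325×7 + 5
7 = 1×5 + 2
5 = 2×2 + 1
2 = 2×1 + 0
Back-substitute:
1 = 5 − 2·2
1 = −2·7 + 3·5
1 = 3·2280 − 977·7
So 7·(-977) ≡ 1 (mod 2280), hence d ≡ -977 ≡ 1303 (mod 2280).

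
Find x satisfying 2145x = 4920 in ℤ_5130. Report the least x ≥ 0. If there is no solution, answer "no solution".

86

First find gcd(2145, 5130):
5130 = 2·2145 + 840
2145 = 2·840 + 465
840 = 1·465 + 375
465 = 1·375 + 90
375 = 4·90 + 15
90 = 6·15 + 0
gcd = 15 and 15 | 4920, so solutions exist. Divide through by 15: 143x ≡ 328 (mod 342).
Now find 143⁻¹ mod 342:
342 = 2×143 + 56
143 = 2×56 + 31
56 = 1×31 + 25
31 = 1×25 + 6
25 = 4×6 + 1
6 = 6×1 + 0
Back-substitute:
1 = 25 − 4·6
1 = −4·31 + 5·25
1 = 5·56 − 9·31
1 = −9·143 + 23·56
1 = 23·342 − 55·143
So 143·(-55) ≡ 1 (mod 342), i.e. 143⁻¹ ≡ 287.
Then x ≡ 287·328 ≡ 86 (mod 342); the smallest non-negative solution is x = 86.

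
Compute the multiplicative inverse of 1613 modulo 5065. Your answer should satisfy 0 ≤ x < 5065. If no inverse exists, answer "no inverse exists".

3922

gcd(5065, 1613) by repeated division:
5065 = 3·1613 + 226
1613 = 7·226 + 31
226 = 7·31 + 9
31 = 3·9 + 4
9 = 2·4 + 1
4 = 4·1 + 0
Since gcd(1613, 5065) = 1, back-substitute to write 1 as a combination:
1 = 9 − 2·4
1 = −2·31 + 7·9
1 = 7·226 − 51·31
1 = −51·1613 + 364·226
1 = 364·5065 − 1143·1613
So 1613·(-1143) ≡ 1 (mod 5065), and -1143 ≡ 3922 (mod 5065).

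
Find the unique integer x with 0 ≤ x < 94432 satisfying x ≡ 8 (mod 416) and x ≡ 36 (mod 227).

24552

Write x = 8 + 416·k. Then 416·k ≡ 36 − 8 ≡ 28 (mod 227).
Need 416⁻¹ mod 227. Extended Euclid on (227, 189):
227 = 1×189 + 38
189 = 4×38 + 37
38 = 1×37 + 1
37 = 37×1 + 0
Back-substitute:
1 = 38 − 37
1 = −189 + 5·38
1 = 5·227 − 6·189
416⁻¹ ≡ 221 (mod 227), so k ≡ 221·28 ≡ 59 (mod 227).
x = 8 + 416·59 = 24552.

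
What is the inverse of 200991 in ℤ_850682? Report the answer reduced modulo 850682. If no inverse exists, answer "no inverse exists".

Compute gcd(200991, 850682):
850682 = 4·200991 + 46718
200991 = 4·46718 + 14119
46718 = 3·14119 + 4361
14119 = 3·4361 + 1036
4361 = 4·1036 + 217
1036 = 4·217 + 168
217 = 1·168 + 49
168 = 3·49 + 21
49 = 2·21 + 7
21 = 3·7 + 0
The gcd is 7, not 1, hence no inverse exists.

no inverse exists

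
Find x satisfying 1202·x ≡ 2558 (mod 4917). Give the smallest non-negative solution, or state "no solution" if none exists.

First find gcd(1202, 4917):
4917 = 4*1202 + 109
1202 = 11*109 + 3
109 = 36*3 + 1
3 = 3*1 + 0
gcd = 1, so a unique solution mod 4917 exists.
Back-substitute for the Bézout coefficients:
1 = 109 − 36·3
1 = −36·1202 + 397·109
1 = 397·4917 − 1624·1202
So 1202·(-1624) ≡ 1 (mod 4917), giving 1202⁻¹ ≡ 3293.
x ≡ 1202⁻¹·2558 ≡ 3293·2558 ≡ 673 (mod 4917).

673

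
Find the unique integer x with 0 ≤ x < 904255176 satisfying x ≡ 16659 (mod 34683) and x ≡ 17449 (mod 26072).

555846417

Write x = 16659 + 34683·k. Then 34683·k ≡ 17449 − 16659 ≡ 790 (mod 26072).
Need 34683⁻¹ mod 26072. Extended Euclid on (26072, 8611):
26072 = 3*8611 + 239
8611 = 36*239 + 7
239 = 34*7 + 1
7 = 7*1 + 0
Back-substitute:
1 = 239 − 34·7
1 = −34·8611 + 1225·239
1 = 1225·26072 − 3709·8611
34683⁻¹ ≡ 22363 (mod 26072), so k ≡ 22363·790 ≡ 16026 (mod 26072).
x = 16659 + 34683·16026 = 555846417.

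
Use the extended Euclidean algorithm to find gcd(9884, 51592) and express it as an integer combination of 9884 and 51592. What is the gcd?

4

Repeated division:
51592 = 5*9884 + 2172
9884 = 4*2172 + 1196
2172 = 1*1196 + 976
1196 = 1*976 + 220
976 = 4*220 + 96
220 = 2*96 + 28
96 = 3*28 + 12
28 = 2*12 + 4
12 = 3*4 + 0
gcd(9884, 51592) = 4.
Express as a combination:
4 = 28 − 2·12
4 = −2·96 + 7·28
4 = 7·220 − 16·96
4 = −16·976 + 71·220
4 = 71·1196 − 87·976
4 = −87·2172 + 158·1196
4 = 158·9884 − 719·2172
4 = −719·51592 + 3753·9884
So 4 = (-719)·51592 + (3753)·9884.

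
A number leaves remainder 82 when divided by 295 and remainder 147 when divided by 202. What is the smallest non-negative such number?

Write x = 82 + 295·k. Then 295·k ≡ 147 − 82 ≡ 65 (mod 202).
Need 295⁻¹ mod 202. Extended Euclid on (202, 93):
202 = 2*93 + 16
93 = 5*16 + 13
16 = 1*13 + 3
13 = 4*3 + 1
3 = 3*1 + 0
Back-substitute:
1 = 13 − 4·3
1 = −4·16 + 5·13
1 = 5·93 − 29·16
1 = −29·202 + 63·93
295⁻¹ ≡ 63 (mod 202), so k ≡ 63·65 ≡ 55 (mod 202).
x = 82 + 295·55 = 16307.

16307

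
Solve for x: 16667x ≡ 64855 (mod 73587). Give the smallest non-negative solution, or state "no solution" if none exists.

First find gcd(16667, 73587):
73587 = 4·16667 + 6919
16667 = 2·6919 + 2829
6919 = 2·2829 + 1261
2829 = 2·1261 + 307
1261 = 4·307 + 33
307 = 9·33 + 10
33 = 3·10 + 3
10 = 3·3 + 1
3 = 3·1 + 0
gcd = 1, so a unique solution mod 73587 exists.
Back-substitute for the Bézout coefficients:
1 = 10 − 3·3
1 = −3·33 + 10·10
1 = 10·307 − 93·33
1 = −93·1261 + 382·307
1 = 382·2829 − 857·1261
1 = −857·6919 + 2096·2829
1 = 2096·16667 − 5049·6919
1 = −5049·73587 + 22292·16667
So 16667·(22292) ≡ 1 (mod 73587), giving 16667⁻¹ ≡ 22292.
x ≡ 16667⁻¹·64855 ≡ 22292·64855 ≡ 57458 (mod 73587).

57458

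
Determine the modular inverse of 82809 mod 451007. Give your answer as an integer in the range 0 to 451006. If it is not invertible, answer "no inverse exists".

Run Euclid on (451007, 82809):
451007 = 5×82809 + 36962
82809 = 2×36962 + 8885
36962 = 4×8885 + 1422
8885 = 6×1422 + 353
1422 = 4×353 + 10
353 = 35×10 + 3
10 = 3×3 + 1
3 = 3×1 + 0
The gcd is 1. Working backward:
1 = 10 − 3·3
1 = −3·353 + 106·10
1 = 106·1422 − 427·353
1 = −427·8885 + 2668·1422
1 = 2668·36962 − 11099·8885
1 = −11099·82809 + 24866·36962
1 = 24866·451007 − 135429·82809
Thus 82809·(-135429) ≡ 1 (mod 451007); reducing, -135429 mod 451007 = 315578.

315578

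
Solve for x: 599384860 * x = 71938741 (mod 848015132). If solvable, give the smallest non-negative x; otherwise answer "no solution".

gcd(599384860, 848015132):
848015132 = 1*599384860 + 248630272
599384860 = 2*248630272 + 102124316
248630272 = 2*102124316 + 44381640
102124316 = 2*44381640 + 13361036
44381640 = 3*13361036 + 4298532
13361036 = 3*4298532 + 465440
4298532 = 9*465440 + 109572
465440 = 4*109572 + 27152
109572 = 4*27152 + 964
27152 = 28*964 + 160
964 = 6*160 + 4
160 = 40*4 + 0
gcd = 4, but 4 ∤ 71938741, so the congruence has no solution.

no solution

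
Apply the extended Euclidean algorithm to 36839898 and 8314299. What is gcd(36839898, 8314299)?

9

Apply Euclid's algorithm to 36839898 and 8314299:
36839898 = 4·8314299 + 3582702
8314299 = 2·3582702 + 1148895
3582702 = 3·1148895 + 136017
1148895 = 8·136017 + 60759
136017 = 2·60759 + 14499
60759 = 4·14499 + 2763
14499 = 5·2763 + 684
2763 = 4·684 + 27
684 = 25·27 + 9
27 = 3·9 + 0
gcd(36839898, 8314299) = 9.
Back-substituting:
9 = 684 − 25·27
9 = −25·2763 + 101·684
9 = 101·14499 − 530·2763
9 = −530·60759 + 2221·14499
9 = 2221·136017 − 4972·60759
9 = −4972·1148895 + 41997·136017
9 = 41997·3582702 − 130963·1148895
9 = −130963·8314299 + 303923·3582702
9 = 303923·36839898 − 1346655·8314299
So 9 = (303923)·36839898 + (-1346655)·8314299.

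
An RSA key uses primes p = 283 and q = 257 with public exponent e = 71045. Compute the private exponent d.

63821

φ(n) = (p−1)(q−1) = 282·256 = 72192.
Need d with 71045·d ≡ 1 (mod 72192). Apply the extended Euclidean algorithm:
72192 = 1*71045 + 1147
71045 = 61*1147 + 1078
1147 = 1*1078 + 69
1078 = 15*69 + 43
69 = 1*43 + 26
43 = 1*26 + 17
26 = 1*17 + 9
17 = 1*9 + 8
9 = 1*8 + 1
8 = 8*1 + 0
Back-substitute:
1 = 9 − 8
1 = −17 + 2·9
1 = 2·26 − 3·17
1 = −3·43 + 5·26
1 = 5·69 − 8·43
1 = −8·1078 + 125·69
1 = 125·1147 − 133·1078
1 = −133·71045 + 8238·1147
1 = 8238·72192 − 8371·71045
So 71045·(-8371) ≡ 1 (mod 72192), hence d ≡ -8371 ≡ 63821 (mod 72192).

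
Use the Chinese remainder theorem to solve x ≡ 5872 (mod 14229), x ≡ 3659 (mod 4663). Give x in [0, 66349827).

36090616

Write x = 5872 + 14229·k. Then 14229·k ≡ 3659 − 5872 ≡ 2450 (mod 4663).
Need 14229⁻¹ mod 4663. Extended Euclid on (4663, 240):
4663 = 19*240 + 103
240 = 2*103 + 34
103 = 3*34 + 1
34 = 34*1 + 0
Back-substitute:
1 = 103 − 3·34
1 = −3·240 + 7·103
1 = 7·4663 − 136·240
14229⁻¹ ≡ 4527 (mod 4663), so k ≡ 4527·2450 ≡ 2536 (mod 4663).
x = 5872 + 14229·2536 = 36090616.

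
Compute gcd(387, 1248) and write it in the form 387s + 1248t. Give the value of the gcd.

3

Apply Euclid's algorithm to 1248 and 387:
1248 = 3·387 + 87
387 = 4·87 + 39
87 = 2·39 + 9
39 = 4·9 + 3
9 = 3·3 + 0
gcd(387, 1248) = 3.
Back-substituting:
3 = 39 − 4·9
3 = −4·87 + 9·39
3 = 9·387 − 40·87
3 = −40·1248 + 129·387
So 3 = (-40)·1248 + (129)·387.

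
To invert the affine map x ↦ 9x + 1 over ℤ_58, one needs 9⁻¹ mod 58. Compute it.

13

Run Euclid on (58, 9):
58 = 6*9 + 4
9 = 2*4 + 1
4 = 4*1 + 0
Since gcd(9, 58) = 1, back-substitute to write 1 as a combination:
1 = 9 − 2·4
1 = −2·58 + 13·9
So 9·13 ≡ 1 (mod 58).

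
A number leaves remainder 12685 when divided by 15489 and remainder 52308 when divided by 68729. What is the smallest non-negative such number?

269676175

Write x = 12685 + 15489·k. Then 15489·k ≡ 52308 − 12685 ≡ 39623 (mod 68729).
Need 15489⁻¹ mod 68729. Extended Euclid on (68729, 15489):
68729 = 4·15489 + 6773
15489 = 2·6773 + 1943
6773 = 3·1943 + 944
1943 = 2·944 + 55
944 = 17·55 + 9
55 = 6·9 + 1
9 = 9·1 + 0
Back-substitute:
1 = 55 − 6·9
1 = −6·944 + 103·55
1 = 103·1943 − 212·944
1 = −212·6773 + 739·1943
1 = 739·15489 − 1690·6773
1 = −1690·68729 + 7499·15489
15489⁻¹ ≡ 7499 (mod 68729), so k ≡ 7499·39623 ≡ 17410 (mod 68729).
x = 12685 + 15489·17410 = 269676175.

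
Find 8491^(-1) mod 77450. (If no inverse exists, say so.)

22311

Apply the Euclidean algorithm to 77450 and 8491:
77450 = 9·8491 + 1031
8491 = 8·1031 + 243
1031 = 4·243 + 59
243 = 4·59 + 7
59 = 8·7 + 3
7 = 2·3 + 1
3 = 3·1 + 0
The gcd is 1. Working backward:
1 = 7 − 2·3
1 = −2·59 + 17·7
1 = 17·243 − 70·59
1 = −70·1031 + 297·243
1 = 297·8491 − 2446·1031
1 = −2446·77450 + 22311·8491
So 8491·22311 ≡ 1 (mod 77450).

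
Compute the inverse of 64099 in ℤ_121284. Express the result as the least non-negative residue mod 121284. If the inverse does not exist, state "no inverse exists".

gcd(121284, 64099) by repeated division:
121284 = 1×64099 + 57185
64099 = 1×57185 + 6914
57185 = 8×6914 + 1873
6914 = 3×1873 + 1295
1873 = 1×1295 + 578
1295 = 2×578 + 139
578 = 4×139 + 22
139 = 6×22 + 7
22 = 3×7 + 1
7 = 7×1 + 0
Since gcd(64099, 121284) = 1, back-substitute to write 1 as a combination:
1 = 22 − 3·7
1 = −3·139 + 19·22
1 = 19·578 − 79·139
1 = −79·1295 + 177·578
1 = 177·1873 − 256·1295
1 = −256·6914 + 945·1873
1 = 945·57185 − 7816·6914
1 = −7816·64099 + 8761·57185
1 = 8761·121284 − 16577·64099
Hence 64099⁻¹ ≡ -16577 ≡ 104707 (mod 121284).

104707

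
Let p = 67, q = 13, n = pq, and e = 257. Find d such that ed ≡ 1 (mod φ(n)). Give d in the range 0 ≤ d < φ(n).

φ(n) = (p−1)(q−1) = 66·12 = 792.
Need d with 257·d ≡ 1 (mod 792). Apply the extended Euclidean algorithm:
792 = 3·257 + 21
257 = 12·21 + 5
21 = 4·5 + 1
5 = 5·1 + 0
Back-substitute:
1 = 21 − 4·5
1 = −4·257 + 49·21
1 = 49·792 − 151·257
So 257·(-151) ≡ 1 (mod 792), hence d ≡ -151 ≡ 641 (mod 792).

641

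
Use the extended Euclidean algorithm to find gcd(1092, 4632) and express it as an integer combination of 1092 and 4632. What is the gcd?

12

Repeated division:
4632 = 4×1092 + 264
1092 = 4×264 + 36
264 = 7×36 + 12
36 = 3×12 + 0
gcd(1092, 4632) = 12.
Express as a combination:
12 = 264 − 7·36
12 = −7·1092 + 29·264
12 = 29·4632 − 123·1092
So 12 = (29)·4632 + (-123)·1092.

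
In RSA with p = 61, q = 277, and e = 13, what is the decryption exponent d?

φ(n) = (p−1)(q−1) = 60·276 = 16560.
Need d with 13·d ≡ 1 (mod 16560). Apply the extended Euclidean algorithm:
16560 = 1273×13 + 11
13 = 1×11 + 2
11 = 5×2 + 1
2 = 2×1 + 0
Back-substitute:
1 = 11 − 5·2
1 = −5·13 + 6·11
1 = 6·16560 − 7643·13
So 13·(-7643) ≡ 1 (mod 16560), hence d ≡ -7643 ≡ 8917 (mod 16560).

8917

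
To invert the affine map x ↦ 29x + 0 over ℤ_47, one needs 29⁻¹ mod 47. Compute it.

13

Apply the Euclidean algorithm to 47 and 29:
47 = 1·29 + 18
29 = 1·18 + 11
18 = 1·11 + 7
11 = 1·7 + 4
7 = 1·4 + 3
4 = 1·3 + 1
3 = 3·1 + 0
gcd = 1, so the inverse exists. Back-substitute:
1 = 4 − 3
1 = −7 + 2·4
1 = 2·11 − 3·7
1 = −3·18 + 5·11
1 = 5·29 − 8·18
1 = −8·47 + 13·29
So 29·13 ≡ 1 (mod 47).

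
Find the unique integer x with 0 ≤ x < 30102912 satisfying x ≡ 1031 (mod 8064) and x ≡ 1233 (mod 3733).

25676807

Write x = 1031 + 8064·k. Then 8064·k ≡ 1233 − 1031 ≡ 202 (mod 3733).
Need 8064⁻¹ mod 3733. Extended Euclid on (3733, 598):
3733 = 6·598 + 145
598 = 4·145 + 18
145 = 8·18 + 1
18 = 18·1 + 0
Back-substitute:
1 = 145 − 8·18
1 = −8·598 + 33·145
1 = 33·3733 − 206·598
8064⁻¹ ≡ 3527 (mod 3733), so k ≡ 3527·202 ≡ 3184 (mod 3733).
x = 1031 + 8064·3184 = 25676807.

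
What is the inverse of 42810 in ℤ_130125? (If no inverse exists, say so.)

Euclidean algorithm on 130125, 42810:
130125 = 3*42810 + 1695
42810 = 25*1695 + 435
1695 = 3*435 + 390
435 = 1*390 + 45
390 = 8*45 + 30
45 = 1*30 + 15
30 = 2*15 + 0
gcd(42810, 130125) = 15 ≠ 1, so 42810 has no multiplicative inverse modulo 130125.

no inverse exists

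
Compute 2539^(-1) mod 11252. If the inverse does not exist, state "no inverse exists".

2659

gcd(11252, 2539) by repeated division:
11252 = 4*2539 + 1096
2539 = 2*1096 + 347
1096 = 3*347 + 55
347 = 6*55 + 17
55 = 3*17 + 4
17 = 4*4 + 1
4 = 4*1 + 0
Since gcd(2539, 11252) = 1, back-substitute to write 1 as a combination:
1 = 17 − 4·4
1 = −4·55 + 13·17
1 = 13·347 − 82·55
1 = −82·1096 + 259·347
1 = 259·2539 − 600·1096
1 = −600·11252 + 2659·2539
So 2539·2659 ≡ 1 (mod 11252).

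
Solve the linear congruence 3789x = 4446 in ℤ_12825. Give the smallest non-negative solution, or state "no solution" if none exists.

First find gcd(3789, 12825):
12825 = 3*3789 + 1458
3789 = 2*1458 + 873
1458 = 1*873 + 585
873 = 1*585 + 288
585 = 2*288 + 9
288 = 32*9 + 0
gcd = 9 and 9 | 4446, so solutions exist. Divide through by 9: 421x ≡ 494 (mod 1425).
Now find 421⁻¹ mod 1425:
1425 = 3×421 + 162
421 = 2×162 + 97
162 = 1×97 + 65
97 = 1×65 + 32
65 = 2×32 + 1
32 = 32×1 + 0
Back-substitute:
1 = 65 − 2·32
1 = −2·97 + 3·65
1 = 3·162 − 5·97
1 = −5·421 + 13·162
1 = 13·1425 − 44·421
So 421·(-44) ≡ 1 (mod 1425), i.e. 421⁻¹ ≡ 1381.
Then x ≡ 1381·494 ≡ 1064 (mod 1425); the smallest non-negative solution is x = 1064.

1064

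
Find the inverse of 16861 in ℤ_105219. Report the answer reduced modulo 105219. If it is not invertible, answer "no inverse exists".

32425

Run Euclid on (105219, 16861):
105219 = 6×16861 + 4053
16861 = 4×4053 + 649
4053 = 6×649 + 159
649 = 4×159 + 13
159 = 12×13 + 3
13 = 4×3 + 1
3 = 3×1 + 0
The gcd is 1. Working backward:
1 = 13 − 4·3
1 = −4·159 + 49·13
1 = 49·649 − 200·159
1 = −200·4053 + 1249·649
1 = 1249·16861 − 5196·4053
1 = −5196·105219 + 32425·16861
So 16861·32425 ≡ 1 (mod 105219).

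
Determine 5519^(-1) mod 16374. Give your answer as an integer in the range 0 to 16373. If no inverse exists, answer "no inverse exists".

Extended Euclidean algorithm:
16374 = 2*5519 + 5336
5519 = 1*5336 + 183
5336 = 29*183 + 29
183 = 6*29 + 9
29 = 3*9 + 2
9 = 4*2 + 1
2 = 2*1 + 0
Since gcd(5519, 16374) = 1, back-substitute to write 1 as a combination:
1 = 9 − 4·2
1 = −4·29 + 13·9
1 = 13·183 − 82·29
1 = −82·5336 + 2391·183
1 = 2391·5519 − 2473·5336
1 = −2473·16374 + 7337·5519
So 5519·7337 ≡ 1 (mod 16374).

7337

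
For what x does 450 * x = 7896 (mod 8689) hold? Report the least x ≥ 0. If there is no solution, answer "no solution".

3609

First find gcd(450, 8689):
8689 = 19×450 + 139
450 = 3×139 + 33
139 = 4×33 + 7
33 = 4×7 + 5
7 = 1×5 + 2
5 = 2×2 + 1
2 = 2×1 + 0
gcd = 1, so a unique solution mod 8689 exists.
Back-substitute for the Bézout coefficients:
1 = 5 − 2·2
1 = −2·7 + 3·5
1 = 3·33 − 14·7
1 = −14·139 + 59·33
1 = 59·450 − 191·139
1 = −191·8689 + 3688·450
So 450·(3688) ≡ 1 (mod 8689), giving 450⁻¹ ≡ 3688.
x ≡ 450⁻¹·7896 ≡ 3688·7896 ≡ 3609 (mod 8689).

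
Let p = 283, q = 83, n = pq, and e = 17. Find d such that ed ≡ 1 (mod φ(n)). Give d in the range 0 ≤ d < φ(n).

φ(n) = (p−1)(q−1) = 282·82 = 23124.
Need d with 17·d ≡ 1 (mod 23124). Apply the extended Euclidean algorithm:
23124 = 1360·17 + 4
17 = 4·4 + 1
4 = 4·1 + 0
Back-substitute:
1 = 17 − 4·4
1 = −4·23124 + 5441·17
So 17·5441 ≡ 1 (mod 23124), hence d = 5441.

5441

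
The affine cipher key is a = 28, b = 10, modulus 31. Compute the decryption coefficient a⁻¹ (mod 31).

10

Run Euclid on (31, 28):
31 = 1*28 + 3
28 = 9*3 + 1
3 = 3*1 + 0
The gcd is 1. Working backward:
1 = 28 − 9·3
1 = −9·31 + 10·28
So 28·10 ≡ 1 (mod 31).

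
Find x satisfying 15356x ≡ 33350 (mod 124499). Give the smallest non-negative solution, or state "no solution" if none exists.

First find gcd(15356, 124499):
124499 = 8*15356 + 1651
15356 = 9*1651 + 497
1651 = 3*497 + 160
497 = 3*160 + 17
160 = 9*17 + 7
17 = 2*7 + 3
7 = 2*3 + 1
3 = 3*1 + 0
gcd = 1, so a unique solution mod 124499 exists.
Back-substitute for the Bézout coefficients:
1 = 7 − 2·3
1 = −2·17 + 5·7
1 = 5·160 − 47·17
1 = −47·497 + 146·160
1 = 146·1651 − 485·497
1 = −485·15356 + 4511·1651
1 = 4511·124499 − 36573·15356
So 15356·(-36573) ≡ 1 (mod 124499), giving 15356⁻¹ ≡ 87926.
x ≡ 15356⁻¹·33350 ≡ 87926·33350 ≡ 7153 (mod 124499).

7153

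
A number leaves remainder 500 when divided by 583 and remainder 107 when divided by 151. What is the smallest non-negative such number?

Write x = 500 + 583·k. Then 583·k ≡ 107 − 500 ≡ 60 (mod 151).
Need 583⁻¹ mod 151. Extended Euclid on (151, 130):
151 = 1×130 + 21
130 = 6×21 + 4
21 = 5×4 + 1
4 = 4×1 + 0
Back-substitute:
1 = 21 − 5·4
1 = −5·130 + 31·21
1 = 31·151 − 36·130
583⁻¹ ≡ 115 (mod 151), so k ≡ 115·60 ≡ 105 (mod 151).
x = 500 + 583·105 = 61715.

61715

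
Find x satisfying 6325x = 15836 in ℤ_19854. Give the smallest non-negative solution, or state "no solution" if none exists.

First find gcd(6325, 19854):
19854 = 3·6325 + 879
6325 = 7·879 + 172
879 = 5·172 + 19
172 = 9·19 + 1
19 = 19·1 + 0
gcd = 1, so a unique solution mod 19854 exists.
Back-substitute for the Bézout coefficients:
1 = 172 − 9·19
1 = −9·879 + 46·172
1 = 46·6325 − 331·879
1 = −331·19854 + 1039·6325
So 6325·(1039) ≡ 1 (mod 19854), giving 6325⁻¹ ≡ 1039.
x ≡ 6325⁻¹·15836 ≡ 1039·15836 ≡ 14492 (mod 19854).

14492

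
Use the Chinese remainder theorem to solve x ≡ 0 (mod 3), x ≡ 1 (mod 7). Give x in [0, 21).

15

Write x = 0 + 3·k. Then 3·k ≡ 1 − 0 ≡ 1 (mod 7).
Need 3⁻¹ mod 7. Extended Euclid on (7, 3):
7 = 2·3 + 1
3 = 3·1 + 0
Back-substitute:
1 = 7 − 2·3
3⁻¹ ≡ 5 (mod 7), so k ≡ 5·1 ≡ 5 (mod 7).
x = 0 + 3·5 = 15.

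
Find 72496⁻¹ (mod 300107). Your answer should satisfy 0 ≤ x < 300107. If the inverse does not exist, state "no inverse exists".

Apply the Euclidean algorithm to 300107 and 72496:
300107 = 4*72496 + 10123
72496 = 7*10123 + 1635
10123 = 6*1635 + 313
1635 = 5*313 + 70
313 = 4*70 + 33
70 = 2*33 + 4
33 = 8*4 + 1
4 = 4*1 + 0
gcd = 1, so the inverse exists. Back-substitute:
1 = 33 − 8·4
1 = −8·70 + 17·33
1 = 17·313 − 76·70
1 = −76·1635 + 397·313
1 = 397·10123 − 2458·1635
1 = −2458·72496 + 17603·10123
1 = 17603·300107 − 72870·72496
So 72496·(-72870) ≡ 1 (mod 300107), and -72870 ≡ 227237 (mod 300107).

227237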